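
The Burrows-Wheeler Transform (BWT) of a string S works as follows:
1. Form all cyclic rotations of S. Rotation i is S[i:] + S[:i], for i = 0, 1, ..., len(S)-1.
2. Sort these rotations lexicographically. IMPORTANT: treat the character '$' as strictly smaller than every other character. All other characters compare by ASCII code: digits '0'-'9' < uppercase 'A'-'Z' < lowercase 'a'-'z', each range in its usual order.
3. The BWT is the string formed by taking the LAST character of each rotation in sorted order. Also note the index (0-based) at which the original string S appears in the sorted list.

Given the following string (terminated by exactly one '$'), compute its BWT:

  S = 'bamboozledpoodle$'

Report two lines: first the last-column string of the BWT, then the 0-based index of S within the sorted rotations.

All 17 rotations (rotation i = S[i:]+S[:i]):
  rot[0] = bamboozledpoodle$
  rot[1] = amboozledpoodle$b
  rot[2] = mboozledpoodle$ba
  rot[3] = boozledpoodle$bam
  rot[4] = oozledpoodle$bamb
  rot[5] = ozledpoodle$bambo
  rot[6] = zledpoodle$bamboo
  rot[7] = ledpoodle$bambooz
  rot[8] = edpoodle$bamboozl
  rot[9] = dpoodle$bamboozle
  rot[10] = poodle$bamboozled
  rot[11] = oodle$bamboozledp
  rot[12] = odle$bamboozledpo
  rot[13] = dle$bamboozledpoo
  rot[14] = le$bamboozledpood
  rot[15] = e$bamboozledpoodl
  rot[16] = $bamboozledpoodle
Sorted (with $ < everything):
  sorted[0] = $bamboozledpoodle  (last char: 'e')
  sorted[1] = amboozledpoodle$b  (last char: 'b')
  sorted[2] = bamboozledpoodle$  (last char: '$')
  sorted[3] = boozledpoodle$bam  (last char: 'm')
  sorted[4] = dle$bamboozledpoo  (last char: 'o')
  sorted[5] = dpoodle$bamboozle  (last char: 'e')
  sorted[6] = e$bamboozledpoodl  (last char: 'l')
  sorted[7] = edpoodle$bamboozl  (last char: 'l')
  sorted[8] = le$bamboozledpood  (last char: 'd')
  sorted[9] = ledpoodle$bambooz  (last char: 'z')
  sorted[10] = mboozledpoodle$ba  (last char: 'a')
  sorted[11] = odle$bamboozledpo  (last char: 'o')
  sorted[12] = oodle$bamboozledp  (last char: 'p')
  sorted[13] = oozledpoodle$bamb  (last char: 'b')
  sorted[14] = ozledpoodle$bambo  (last char: 'o')
  sorted[15] = poodle$bamboozled  (last char: 'd')
  sorted[16] = zledpoodle$bamboo  (last char: 'o')
Last column: eb$moelldzaopbodo
Original string S is at sorted index 2

Answer: eb$moelldzaopbodo
2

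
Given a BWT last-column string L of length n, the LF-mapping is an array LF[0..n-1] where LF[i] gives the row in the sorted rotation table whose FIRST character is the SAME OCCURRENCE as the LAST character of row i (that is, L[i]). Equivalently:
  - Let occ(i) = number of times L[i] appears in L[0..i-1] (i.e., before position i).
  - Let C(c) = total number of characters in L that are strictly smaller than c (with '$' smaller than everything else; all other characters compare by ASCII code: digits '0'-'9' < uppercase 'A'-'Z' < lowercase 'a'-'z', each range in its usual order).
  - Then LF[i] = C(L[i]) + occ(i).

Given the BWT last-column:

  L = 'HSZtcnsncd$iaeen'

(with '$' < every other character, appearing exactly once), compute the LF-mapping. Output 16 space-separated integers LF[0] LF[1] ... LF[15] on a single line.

Char counts: '$':1, 'H':1, 'S':1, 'Z':1, 'a':1, 'c':2, 'd':1, 'e':2, 'i':1, 'n':3, 's':1, 't':1
C (first-col start): C('$')=0, C('H')=1, C('S')=2, C('Z')=3, C('a')=4, C('c')=5, C('d')=7, C('e')=8, C('i')=10, C('n')=11, C('s')=14, C('t')=15
L[0]='H': occ=0, LF[0]=C('H')+0=1+0=1
L[1]='S': occ=0, LF[1]=C('S')+0=2+0=2
L[2]='Z': occ=0, LF[2]=C('Z')+0=3+0=3
L[3]='t': occ=0, LF[3]=C('t')+0=15+0=15
L[4]='c': occ=0, LF[4]=C('c')+0=5+0=5
L[5]='n': occ=0, LF[5]=C('n')+0=11+0=11
L[6]='s': occ=0, LF[6]=C('s')+0=14+0=14
L[7]='n': occ=1, LF[7]=C('n')+1=11+1=12
L[8]='c': occ=1, LF[8]=C('c')+1=5+1=6
L[9]='d': occ=0, LF[9]=C('d')+0=7+0=7
L[10]='$': occ=0, LF[10]=C('$')+0=0+0=0
L[11]='i': occ=0, LF[11]=C('i')+0=10+0=10
L[12]='a': occ=0, LF[12]=C('a')+0=4+0=4
L[13]='e': occ=0, LF[13]=C('e')+0=8+0=8
L[14]='e': occ=1, LF[14]=C('e')+1=8+1=9
L[15]='n': occ=2, LF[15]=C('n')+2=11+2=13

Answer: 1 2 3 15 5 11 14 12 6 7 0 10 4 8 9 13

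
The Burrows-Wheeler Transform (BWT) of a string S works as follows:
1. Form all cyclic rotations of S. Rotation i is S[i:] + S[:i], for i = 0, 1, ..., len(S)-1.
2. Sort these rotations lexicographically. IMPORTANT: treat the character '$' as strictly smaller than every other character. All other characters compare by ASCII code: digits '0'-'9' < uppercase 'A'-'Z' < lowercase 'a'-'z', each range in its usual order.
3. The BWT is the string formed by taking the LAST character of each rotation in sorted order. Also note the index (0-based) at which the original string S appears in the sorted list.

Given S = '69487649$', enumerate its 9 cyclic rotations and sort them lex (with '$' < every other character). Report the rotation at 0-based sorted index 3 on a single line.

Answer: 649$69487

Derivation:
All 9 rotations (rotation i = S[i:]+S[:i]):
  rot[0] = 69487649$
  rot[1] = 9487649$6
  rot[2] = 487649$69
  rot[3] = 87649$694
  rot[4] = 7649$6948
  rot[5] = 649$69487
  rot[6] = 49$694876
  rot[7] = 9$6948764
  rot[8] = $69487649
Sorted (with $ < everything):
  sorted[0] = $69487649
  sorted[1] = 487649$69
  sorted[2] = 49$694876
  sorted[3] = 649$69487
  sorted[4] = 69487649$
  sorted[5] = 7649$6948
  sorted[6] = 87649$694
  sorted[7] = 9$6948764
  sorted[8] = 9487649$6
sorted[3] = 649$69487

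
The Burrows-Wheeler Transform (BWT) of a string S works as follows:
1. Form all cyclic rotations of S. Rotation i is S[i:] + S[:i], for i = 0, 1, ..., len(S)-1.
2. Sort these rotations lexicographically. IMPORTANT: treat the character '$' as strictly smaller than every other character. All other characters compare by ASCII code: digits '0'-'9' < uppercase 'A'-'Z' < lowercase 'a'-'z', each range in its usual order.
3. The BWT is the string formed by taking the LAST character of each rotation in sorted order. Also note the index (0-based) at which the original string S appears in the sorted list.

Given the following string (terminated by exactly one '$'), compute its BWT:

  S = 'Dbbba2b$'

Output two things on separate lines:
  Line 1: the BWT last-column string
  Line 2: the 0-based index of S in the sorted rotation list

Answer: ba$b2bbD
2

Derivation:
All 8 rotations (rotation i = S[i:]+S[:i]):
  rot[0] = Dbbba2b$
  rot[1] = bbba2b$D
  rot[2] = bba2b$Db
  rot[3] = ba2b$Dbb
  rot[4] = a2b$Dbbb
  rot[5] = 2b$Dbbba
  rot[6] = b$Dbbba2
  rot[7] = $Dbbba2b
Sorted (with $ < everything):
  sorted[0] = $Dbbba2b  (last char: 'b')
  sorted[1] = 2b$Dbbba  (last char: 'a')
  sorted[2] = Dbbba2b$  (last char: '$')
  sorted[3] = a2b$Dbbb  (last char: 'b')
  sorted[4] = b$Dbbba2  (last char: '2')
  sorted[5] = ba2b$Dbb  (last char: 'b')
  sorted[6] = bba2b$Db  (last char: 'b')
  sorted[7] = bbba2b$D  (last char: 'D')
Last column: ba$b2bbD
Original string S is at sorted index 2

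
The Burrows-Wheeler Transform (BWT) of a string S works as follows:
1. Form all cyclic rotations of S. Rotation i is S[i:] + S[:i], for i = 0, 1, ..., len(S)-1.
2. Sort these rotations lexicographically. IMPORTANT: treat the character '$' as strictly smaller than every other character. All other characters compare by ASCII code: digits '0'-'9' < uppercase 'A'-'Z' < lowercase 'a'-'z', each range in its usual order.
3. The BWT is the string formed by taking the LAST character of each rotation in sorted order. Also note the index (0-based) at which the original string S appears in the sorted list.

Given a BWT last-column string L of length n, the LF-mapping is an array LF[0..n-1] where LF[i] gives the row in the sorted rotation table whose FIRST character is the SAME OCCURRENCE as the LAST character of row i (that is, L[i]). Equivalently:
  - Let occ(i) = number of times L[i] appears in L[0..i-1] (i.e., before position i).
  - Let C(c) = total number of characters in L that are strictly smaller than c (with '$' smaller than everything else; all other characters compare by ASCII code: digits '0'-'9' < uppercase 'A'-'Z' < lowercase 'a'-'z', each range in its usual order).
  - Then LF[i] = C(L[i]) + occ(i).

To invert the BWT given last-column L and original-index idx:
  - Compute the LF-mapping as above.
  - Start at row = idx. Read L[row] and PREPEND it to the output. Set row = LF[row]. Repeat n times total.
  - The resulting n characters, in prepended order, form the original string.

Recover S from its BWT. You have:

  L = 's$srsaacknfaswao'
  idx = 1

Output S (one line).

LF mapping: 11 0 12 10 13 1 2 5 7 8 6 3 14 15 4 9
Walk LF starting at row 1, prepending L[row]:
  step 1: row=1, L[1]='$', prepend. Next row=LF[1]=0
  step 2: row=0, L[0]='s', prepend. Next row=LF[0]=11
  step 3: row=11, L[11]='a', prepend. Next row=LF[11]=3
  step 4: row=3, L[3]='r', prepend. Next row=LF[3]=10
  step 5: row=10, L[10]='f', prepend. Next row=LF[10]=6
  step 6: row=6, L[6]='a', prepend. Next row=LF[6]=2
  step 7: row=2, L[2]='s', prepend. Next row=LF[2]=12
  step 8: row=12, L[12]='s', prepend. Next row=LF[12]=14
  step 9: row=14, L[14]='a', prepend. Next row=LF[14]=4
  step 10: row=4, L[4]='s', prepend. Next row=LF[4]=13
  step 11: row=13, L[13]='w', prepend. Next row=LF[13]=15
  step 12: row=15, L[15]='o', prepend. Next row=LF[15]=9
  step 13: row=9, L[9]='n', prepend. Next row=LF[9]=8
  step 14: row=8, L[8]='k', prepend. Next row=LF[8]=7
  step 15: row=7, L[7]='c', prepend. Next row=LF[7]=5
  step 16: row=5, L[5]='a', prepend. Next row=LF[5]=1
Reversed output: acknowsassafras$

Answer: acknowsassafras$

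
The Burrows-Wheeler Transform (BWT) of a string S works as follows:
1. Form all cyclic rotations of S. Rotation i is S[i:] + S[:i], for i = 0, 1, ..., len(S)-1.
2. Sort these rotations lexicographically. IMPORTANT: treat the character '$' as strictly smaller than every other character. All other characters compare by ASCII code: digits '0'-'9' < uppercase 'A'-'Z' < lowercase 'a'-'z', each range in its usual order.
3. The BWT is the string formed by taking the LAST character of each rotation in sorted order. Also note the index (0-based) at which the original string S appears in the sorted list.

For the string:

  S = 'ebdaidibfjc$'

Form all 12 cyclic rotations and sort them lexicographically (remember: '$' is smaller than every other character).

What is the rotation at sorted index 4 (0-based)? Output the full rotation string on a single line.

All 12 rotations (rotation i = S[i:]+S[:i]):
  rot[0] = ebdaidibfjc$
  rot[1] = bdaidibfjc$e
  rot[2] = daidibfjc$eb
  rot[3] = aidibfjc$ebd
  rot[4] = idibfjc$ebda
  rot[5] = dibfjc$ebdai
  rot[6] = ibfjc$ebdaid
  rot[7] = bfjc$ebdaidi
  rot[8] = fjc$ebdaidib
  rot[9] = jc$ebdaidibf
  rot[10] = c$ebdaidibfj
  rot[11] = $ebdaidibfjc
Sorted (with $ < everything):
  sorted[0] = $ebdaidibfjc
  sorted[1] = aidibfjc$ebd
  sorted[2] = bdaidibfjc$e
  sorted[3] = bfjc$ebdaidi
  sorted[4] = c$ebdaidibfj
  sorted[5] = daidibfjc$eb
  sorted[6] = dibfjc$ebdai
  sorted[7] = ebdaidibfjc$
  sorted[8] = fjc$ebdaidib
  sorted[9] = ibfjc$ebdaid
  sorted[10] = idibfjc$ebda
  sorted[11] = jc$ebdaidibf
sorted[4] = c$ebdaidibfj

Answer: c$ebdaidibfj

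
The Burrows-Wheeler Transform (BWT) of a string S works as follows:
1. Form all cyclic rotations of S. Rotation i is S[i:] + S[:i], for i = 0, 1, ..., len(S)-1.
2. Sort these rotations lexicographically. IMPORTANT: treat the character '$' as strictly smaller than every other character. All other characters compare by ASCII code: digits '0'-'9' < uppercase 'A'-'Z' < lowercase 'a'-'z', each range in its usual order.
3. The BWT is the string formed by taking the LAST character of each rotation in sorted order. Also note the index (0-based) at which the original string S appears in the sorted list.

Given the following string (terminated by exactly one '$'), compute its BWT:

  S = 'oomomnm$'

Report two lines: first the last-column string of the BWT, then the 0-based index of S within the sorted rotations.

All 8 rotations (rotation i = S[i:]+S[:i]):
  rot[0] = oomomnm$
  rot[1] = omomnm$o
  rot[2] = momnm$oo
  rot[3] = omnm$oom
  rot[4] = mnm$oomo
  rot[5] = nm$oomom
  rot[6] = m$oomomn
  rot[7] = $oomomnm
Sorted (with $ < everything):
  sorted[0] = $oomomnm  (last char: 'm')
  sorted[1] = m$oomomn  (last char: 'n')
  sorted[2] = mnm$oomo  (last char: 'o')
  sorted[3] = momnm$oo  (last char: 'o')
  sorted[4] = nm$oomom  (last char: 'm')
  sorted[5] = omnm$oom  (last char: 'm')
  sorted[6] = omomnm$o  (last char: 'o')
  sorted[7] = oomomnm$  (last char: '$')
Last column: mnoommo$
Original string S is at sorted index 7

Answer: mnoommo$
7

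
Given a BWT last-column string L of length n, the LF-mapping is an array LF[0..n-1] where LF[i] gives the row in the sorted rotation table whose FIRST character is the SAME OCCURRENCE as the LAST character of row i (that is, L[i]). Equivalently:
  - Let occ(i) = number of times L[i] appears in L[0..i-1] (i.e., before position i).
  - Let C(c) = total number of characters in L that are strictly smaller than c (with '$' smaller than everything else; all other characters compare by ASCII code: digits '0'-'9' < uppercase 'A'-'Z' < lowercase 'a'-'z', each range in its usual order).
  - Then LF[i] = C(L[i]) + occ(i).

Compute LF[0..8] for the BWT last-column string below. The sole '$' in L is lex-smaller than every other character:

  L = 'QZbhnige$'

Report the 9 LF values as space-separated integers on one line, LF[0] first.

Answer: 1 2 3 6 8 7 5 4 0

Derivation:
Char counts: '$':1, 'Q':1, 'Z':1, 'b':1, 'e':1, 'g':1, 'h':1, 'i':1, 'n':1
C (first-col start): C('$')=0, C('Q')=1, C('Z')=2, C('b')=3, C('e')=4, C('g')=5, C('h')=6, C('i')=7, C('n')=8
L[0]='Q': occ=0, LF[0]=C('Q')+0=1+0=1
L[1]='Z': occ=0, LF[1]=C('Z')+0=2+0=2
L[2]='b': occ=0, LF[2]=C('b')+0=3+0=3
L[3]='h': occ=0, LF[3]=C('h')+0=6+0=6
L[4]='n': occ=0, LF[4]=C('n')+0=8+0=8
L[5]='i': occ=0, LF[5]=C('i')+0=7+0=7
L[6]='g': occ=0, LF[6]=C('g')+0=5+0=5
L[7]='e': occ=0, LF[7]=C('e')+0=4+0=4
L[8]='$': occ=0, LF[8]=C('$')+0=0+0=0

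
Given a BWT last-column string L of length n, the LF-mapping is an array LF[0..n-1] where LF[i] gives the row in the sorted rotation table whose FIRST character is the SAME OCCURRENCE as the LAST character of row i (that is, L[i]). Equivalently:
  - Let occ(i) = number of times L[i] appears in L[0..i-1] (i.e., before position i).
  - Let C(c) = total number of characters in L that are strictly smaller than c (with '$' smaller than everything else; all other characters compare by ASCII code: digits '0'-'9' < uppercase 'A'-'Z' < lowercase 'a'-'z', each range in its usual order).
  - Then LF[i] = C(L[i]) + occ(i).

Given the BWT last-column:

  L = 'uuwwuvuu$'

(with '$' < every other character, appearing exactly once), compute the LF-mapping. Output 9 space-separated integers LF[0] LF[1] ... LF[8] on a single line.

Char counts: '$':1, 'u':5, 'v':1, 'w':2
C (first-col start): C('$')=0, C('u')=1, C('v')=6, C('w')=7
L[0]='u': occ=0, LF[0]=C('u')+0=1+0=1
L[1]='u': occ=1, LF[1]=C('u')+1=1+1=2
L[2]='w': occ=0, LF[2]=C('w')+0=7+0=7
L[3]='w': occ=1, LF[3]=C('w')+1=7+1=8
L[4]='u': occ=2, LF[4]=C('u')+2=1+2=3
L[5]='v': occ=0, LF[5]=C('v')+0=6+0=6
L[6]='u': occ=3, LF[6]=C('u')+3=1+3=4
L[7]='u': occ=4, LF[7]=C('u')+4=1+4=5
L[8]='$': occ=0, LF[8]=C('$')+0=0+0=0

Answer: 1 2 7 8 3 6 4 5 0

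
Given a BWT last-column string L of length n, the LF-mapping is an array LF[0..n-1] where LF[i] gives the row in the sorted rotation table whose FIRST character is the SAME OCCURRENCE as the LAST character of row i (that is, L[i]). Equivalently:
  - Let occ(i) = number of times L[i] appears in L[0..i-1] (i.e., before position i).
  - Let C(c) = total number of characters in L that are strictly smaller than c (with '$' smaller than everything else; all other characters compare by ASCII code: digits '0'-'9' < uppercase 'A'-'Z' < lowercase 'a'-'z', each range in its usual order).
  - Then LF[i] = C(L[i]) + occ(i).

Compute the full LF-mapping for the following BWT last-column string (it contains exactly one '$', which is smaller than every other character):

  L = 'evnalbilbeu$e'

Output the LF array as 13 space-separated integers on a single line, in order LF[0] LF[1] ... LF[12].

Answer: 4 12 10 1 8 2 7 9 3 5 11 0 6

Derivation:
Char counts: '$':1, 'a':1, 'b':2, 'e':3, 'i':1, 'l':2, 'n':1, 'u':1, 'v':1
C (first-col start): C('$')=0, C('a')=1, C('b')=2, C('e')=4, C('i')=7, C('l')=8, C('n')=10, C('u')=11, C('v')=12
L[0]='e': occ=0, LF[0]=C('e')+0=4+0=4
L[1]='v': occ=0, LF[1]=C('v')+0=12+0=12
L[2]='n': occ=0, LF[2]=C('n')+0=10+0=10
L[3]='a': occ=0, LF[3]=C('a')+0=1+0=1
L[4]='l': occ=0, LF[4]=C('l')+0=8+0=8
L[5]='b': occ=0, LF[5]=C('b')+0=2+0=2
L[6]='i': occ=0, LF[6]=C('i')+0=7+0=7
L[7]='l': occ=1, LF[7]=C('l')+1=8+1=9
L[8]='b': occ=1, LF[8]=C('b')+1=2+1=3
L[9]='e': occ=1, LF[9]=C('e')+1=4+1=5
L[10]='u': occ=0, LF[10]=C('u')+0=11+0=11
L[11]='$': occ=0, LF[11]=C('$')+0=0+0=0
L[12]='e': occ=2, LF[12]=C('e')+2=4+2=6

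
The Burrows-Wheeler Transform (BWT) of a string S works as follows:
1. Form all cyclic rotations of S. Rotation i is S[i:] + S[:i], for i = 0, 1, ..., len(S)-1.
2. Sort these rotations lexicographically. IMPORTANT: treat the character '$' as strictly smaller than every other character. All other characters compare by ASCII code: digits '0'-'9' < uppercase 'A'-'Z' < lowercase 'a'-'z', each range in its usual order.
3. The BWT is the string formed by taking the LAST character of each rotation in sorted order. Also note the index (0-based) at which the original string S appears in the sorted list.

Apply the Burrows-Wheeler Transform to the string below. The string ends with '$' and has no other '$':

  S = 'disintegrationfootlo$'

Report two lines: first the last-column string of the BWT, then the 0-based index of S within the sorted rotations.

All 21 rotations (rotation i = S[i:]+S[:i]):
  rot[0] = disintegrationfootlo$
  rot[1] = isintegrationfootlo$d
  rot[2] = sintegrationfootlo$di
  rot[3] = integrationfootlo$dis
  rot[4] = ntegrationfootlo$disi
  rot[5] = tegrationfootlo$disin
  rot[6] = egrationfootlo$disint
  rot[7] = grationfootlo$disinte
  rot[8] = rationfootlo$disinteg
  rot[9] = ationfootlo$disintegr
  rot[10] = tionfootlo$disintegra
  rot[11] = ionfootlo$disintegrat
  rot[12] = onfootlo$disintegrati
  rot[13] = nfootlo$disintegratio
  rot[14] = footlo$disintegration
  rot[15] = ootlo$disintegrationf
  rot[16] = otlo$disintegrationfo
  rot[17] = tlo$disintegrationfoo
  rot[18] = lo$disintegrationfoot
  rot[19] = o$disintegrationfootl
  rot[20] = $disintegrationfootlo
Sorted (with $ < everything):
  sorted[0] = $disintegrationfootlo  (last char: 'o')
  sorted[1] = ationfootlo$disintegr  (last char: 'r')
  sorted[2] = disintegrationfootlo$  (last char: '$')
  sorted[3] = egrationfootlo$disint  (last char: 't')
  sorted[4] = footlo$disintegration  (last char: 'n')
  sorted[5] = grationfootlo$disinte  (last char: 'e')
  sorted[6] = integrationfootlo$dis  (last char: 's')
  sorted[7] = ionfootlo$disintegrat  (last char: 't')
  sorted[8] = isintegrationfootlo$d  (last char: 'd')
  sorted[9] = lo$disintegrationfoot  (last char: 't')
  sorted[10] = nfootlo$disintegratio  (last char: 'o')
  sorted[11] = ntegrationfootlo$disi  (last char: 'i')
  sorted[12] = o$disintegrationfootl  (last char: 'l')
  sorted[13] = onfootlo$disintegrati  (last char: 'i')
  sorted[14] = ootlo$disintegrationf  (last char: 'f')
  sorted[15] = otlo$disintegrationfo  (last char: 'o')
  sorted[16] = rationfootlo$disinteg  (last char: 'g')
  sorted[17] = sintegrationfootlo$di  (last char: 'i')
  sorted[18] = tegrationfootlo$disin  (last char: 'n')
  sorted[19] = tionfootlo$disintegra  (last char: 'a')
  sorted[20] = tlo$disintegrationfoo  (last char: 'o')
Last column: or$tnestdtoilifoginao
Original string S is at sorted index 2

Answer: or$tnestdtoilifoginao
2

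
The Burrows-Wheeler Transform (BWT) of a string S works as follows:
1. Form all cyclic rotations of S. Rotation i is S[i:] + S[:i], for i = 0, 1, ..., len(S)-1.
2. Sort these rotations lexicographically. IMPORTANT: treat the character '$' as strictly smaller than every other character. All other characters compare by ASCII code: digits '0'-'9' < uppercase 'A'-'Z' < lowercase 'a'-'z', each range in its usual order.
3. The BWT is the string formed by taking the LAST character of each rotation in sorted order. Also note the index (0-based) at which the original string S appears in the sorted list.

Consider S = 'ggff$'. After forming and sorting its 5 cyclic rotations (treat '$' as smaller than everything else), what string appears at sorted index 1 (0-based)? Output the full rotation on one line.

All 5 rotations (rotation i = S[i:]+S[:i]):
  rot[0] = ggff$
  rot[1] = gff$g
  rot[2] = ff$gg
  rot[3] = f$ggf
  rot[4] = $ggff
Sorted (with $ < everything):
  sorted[0] = $ggff
  sorted[1] = f$ggf
  sorted[2] = ff$gg
  sorted[3] = gff$g
  sorted[4] = ggff$
sorted[1] = f$ggf

Answer: f$ggf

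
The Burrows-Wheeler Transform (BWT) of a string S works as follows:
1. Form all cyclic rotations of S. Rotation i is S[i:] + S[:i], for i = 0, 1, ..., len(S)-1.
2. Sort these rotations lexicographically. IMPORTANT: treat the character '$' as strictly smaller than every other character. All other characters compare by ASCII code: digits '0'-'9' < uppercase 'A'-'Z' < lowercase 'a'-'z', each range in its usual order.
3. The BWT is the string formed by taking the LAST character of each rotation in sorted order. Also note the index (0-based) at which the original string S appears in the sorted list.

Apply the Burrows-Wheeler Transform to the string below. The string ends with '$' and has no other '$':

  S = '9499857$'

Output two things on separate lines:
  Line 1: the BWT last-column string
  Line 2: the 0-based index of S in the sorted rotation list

All 8 rotations (rotation i = S[i:]+S[:i]):
  rot[0] = 9499857$
  rot[1] = 499857$9
  rot[2] = 99857$94
  rot[3] = 9857$949
  rot[4] = 857$9499
  rot[5] = 57$94998
  rot[6] = 7$949985
  rot[7] = $9499857
Sorted (with $ < everything):
  sorted[0] = $9499857  (last char: '7')
  sorted[1] = 499857$9  (last char: '9')
  sorted[2] = 57$94998  (last char: '8')
  sorted[3] = 7$949985  (last char: '5')
  sorted[4] = 857$9499  (last char: '9')
  sorted[5] = 9499857$  (last char: '$')
  sorted[6] = 9857$949  (last char: '9')
  sorted[7] = 99857$94  (last char: '4')
Last column: 79859$94
Original string S is at sorted index 5

Answer: 79859$94
5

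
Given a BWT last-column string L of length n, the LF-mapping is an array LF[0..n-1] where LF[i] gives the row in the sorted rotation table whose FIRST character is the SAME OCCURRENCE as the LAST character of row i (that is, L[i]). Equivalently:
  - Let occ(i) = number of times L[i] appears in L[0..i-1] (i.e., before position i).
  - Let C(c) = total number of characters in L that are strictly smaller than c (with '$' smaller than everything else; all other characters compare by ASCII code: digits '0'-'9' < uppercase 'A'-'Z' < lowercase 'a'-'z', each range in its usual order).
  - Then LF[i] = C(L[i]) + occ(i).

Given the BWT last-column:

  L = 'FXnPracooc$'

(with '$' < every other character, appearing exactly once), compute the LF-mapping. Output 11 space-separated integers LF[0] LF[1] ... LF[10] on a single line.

Answer: 1 3 7 2 10 4 5 8 9 6 0

Derivation:
Char counts: '$':1, 'F':1, 'P':1, 'X':1, 'a':1, 'c':2, 'n':1, 'o':2, 'r':1
C (first-col start): C('$')=0, C('F')=1, C('P')=2, C('X')=3, C('a')=4, C('c')=5, C('n')=7, C('o')=8, C('r')=10
L[0]='F': occ=0, LF[0]=C('F')+0=1+0=1
L[1]='X': occ=0, LF[1]=C('X')+0=3+0=3
L[2]='n': occ=0, LF[2]=C('n')+0=7+0=7
L[3]='P': occ=0, LF[3]=C('P')+0=2+0=2
L[4]='r': occ=0, LF[4]=C('r')+0=10+0=10
L[5]='a': occ=0, LF[5]=C('a')+0=4+0=4
L[6]='c': occ=0, LF[6]=C('c')+0=5+0=5
L[7]='o': occ=0, LF[7]=C('o')+0=8+0=8
L[8]='o': occ=1, LF[8]=C('o')+1=8+1=9
L[9]='c': occ=1, LF[9]=C('c')+1=5+1=6
L[10]='$': occ=0, LF[10]=C('$')+0=0+0=0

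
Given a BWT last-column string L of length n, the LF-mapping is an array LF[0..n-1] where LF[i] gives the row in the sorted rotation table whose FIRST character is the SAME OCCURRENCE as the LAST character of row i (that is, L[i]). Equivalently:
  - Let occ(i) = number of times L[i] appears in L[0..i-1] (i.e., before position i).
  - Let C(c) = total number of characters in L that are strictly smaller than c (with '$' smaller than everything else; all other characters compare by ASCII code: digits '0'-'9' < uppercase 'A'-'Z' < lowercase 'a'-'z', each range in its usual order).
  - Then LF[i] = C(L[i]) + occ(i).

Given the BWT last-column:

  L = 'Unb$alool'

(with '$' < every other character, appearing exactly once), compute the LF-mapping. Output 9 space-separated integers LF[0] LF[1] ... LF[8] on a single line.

Answer: 1 6 3 0 2 4 7 8 5

Derivation:
Char counts: '$':1, 'U':1, 'a':1, 'b':1, 'l':2, 'n':1, 'o':2
C (first-col start): C('$')=0, C('U')=1, C('a')=2, C('b')=3, C('l')=4, C('n')=6, C('o')=7
L[0]='U': occ=0, LF[0]=C('U')+0=1+0=1
L[1]='n': occ=0, LF[1]=C('n')+0=6+0=6
L[2]='b': occ=0, LF[2]=C('b')+0=3+0=3
L[3]='$': occ=0, LF[3]=C('$')+0=0+0=0
L[4]='a': occ=0, LF[4]=C('a')+0=2+0=2
L[5]='l': occ=0, LF[5]=C('l')+0=4+0=4
L[6]='o': occ=0, LF[6]=C('o')+0=7+0=7
L[7]='o': occ=1, LF[7]=C('o')+1=7+1=8
L[8]='l': occ=1, LF[8]=C('l')+1=4+1=5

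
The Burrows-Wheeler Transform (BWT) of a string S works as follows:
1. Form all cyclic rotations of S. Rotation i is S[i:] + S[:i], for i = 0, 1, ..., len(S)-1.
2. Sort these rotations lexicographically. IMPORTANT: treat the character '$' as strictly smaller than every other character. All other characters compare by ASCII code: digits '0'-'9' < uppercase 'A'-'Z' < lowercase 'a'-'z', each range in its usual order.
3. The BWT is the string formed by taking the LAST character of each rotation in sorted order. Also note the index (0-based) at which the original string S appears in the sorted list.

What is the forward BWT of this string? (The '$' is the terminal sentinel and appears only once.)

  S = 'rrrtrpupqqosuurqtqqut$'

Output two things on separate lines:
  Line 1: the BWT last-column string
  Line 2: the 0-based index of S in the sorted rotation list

Answer: tqurqptrqtu$rrouqrpuqs
11

Derivation:
All 22 rotations (rotation i = S[i:]+S[:i]):
  rot[0] = rrrtrpupqqosuurqtqqut$
  rot[1] = rrtrpupqqosuurqtqqut$r
  rot[2] = rtrpupqqosuurqtqqut$rr
  rot[3] = trpupqqosuurqtqqut$rrr
  rot[4] = rpupqqosuurqtqqut$rrrt
  rot[5] = pupqqosuurqtqqut$rrrtr
  rot[6] = upqqosuurqtqqut$rrrtrp
  rot[7] = pqqosuurqtqqut$rrrtrpu
  rot[8] = qqosuurqtqqut$rrrtrpup
  rot[9] = qosuurqtqqut$rrrtrpupq
  rot[10] = osuurqtqqut$rrrtrpupqq
  rot[11] = suurqtqqut$rrrtrpupqqo
  rot[12] = uurqtqqut$rrrtrpupqqos
  rot[13] = urqtqqut$rrrtrpupqqosu
  rot[14] = rqtqqut$rrrtrpupqqosuu
  rot[15] = qtqqut$rrrtrpupqqosuur
  rot[16] = tqqut$rrrtrpupqqosuurq
  rot[17] = qqut$rrrtrpupqqosuurqt
  rot[18] = qut$rrrtrpupqqosuurqtq
  rot[19] = ut$rrrtrpupqqosuurqtqq
  rot[20] = t$rrrtrpupqqosuurqtqqu
  rot[21] = $rrrtrpupqqosuurqtqqut
Sorted (with $ < everything):
  sorted[0] = $rrrtrpupqqosuurqtqqut  (last char: 't')
  sorted[1] = osuurqtqqut$rrrtrpupqq  (last char: 'q')
  sorted[2] = pqqosuurqtqqut$rrrtrpu  (last char: 'u')
  sorted[3] = pupqqosuurqtqqut$rrrtr  (last char: 'r')
  sorted[4] = qosuurqtqqut$rrrtrpupq  (last char: 'q')
  sorted[5] = qqosuurqtqqut$rrrtrpup  (last char: 'p')
  sorted[6] = qqut$rrrtrpupqqosuurqt  (last char: 't')
  sorted[7] = qtqqut$rrrtrpupqqosuur  (last char: 'r')
  sorted[8] = qut$rrrtrpupqqosuurqtq  (last char: 'q')
  sorted[9] = rpupqqosuurqtqqut$rrrt  (last char: 't')
  sorted[10] = rqtqqut$rrrtrpupqqosuu  (last char: 'u')
  sorted[11] = rrrtrpupqqosuurqtqqut$  (last char: '$')
  sorted[12] = rrtrpupqqosuurqtqqut$r  (last char: 'r')
  sorted[13] = rtrpupqqosuurqtqqut$rr  (last char: 'r')
  sorted[14] = suurqtqqut$rrrtrpupqqo  (last char: 'o')
  sorted[15] = t$rrrtrpupqqosuurqtqqu  (last char: 'u')
  sorted[16] = tqqut$rrrtrpupqqosuurq  (last char: 'q')
  sorted[17] = trpupqqosuurqtqqut$rrr  (last char: 'r')
  sorted[18] = upqqosuurqtqqut$rrrtrp  (last char: 'p')
  sorted[19] = urqtqqut$rrrtrpupqqosu  (last char: 'u')
  sorted[20] = ut$rrrtrpupqqosuurqtqq  (last char: 'q')
  sorted[21] = uurqtqqut$rrrtrpupqqos  (last char: 's')
Last column: tqurqptrqtu$rrouqrpuqs
Original string S is at sorted index 11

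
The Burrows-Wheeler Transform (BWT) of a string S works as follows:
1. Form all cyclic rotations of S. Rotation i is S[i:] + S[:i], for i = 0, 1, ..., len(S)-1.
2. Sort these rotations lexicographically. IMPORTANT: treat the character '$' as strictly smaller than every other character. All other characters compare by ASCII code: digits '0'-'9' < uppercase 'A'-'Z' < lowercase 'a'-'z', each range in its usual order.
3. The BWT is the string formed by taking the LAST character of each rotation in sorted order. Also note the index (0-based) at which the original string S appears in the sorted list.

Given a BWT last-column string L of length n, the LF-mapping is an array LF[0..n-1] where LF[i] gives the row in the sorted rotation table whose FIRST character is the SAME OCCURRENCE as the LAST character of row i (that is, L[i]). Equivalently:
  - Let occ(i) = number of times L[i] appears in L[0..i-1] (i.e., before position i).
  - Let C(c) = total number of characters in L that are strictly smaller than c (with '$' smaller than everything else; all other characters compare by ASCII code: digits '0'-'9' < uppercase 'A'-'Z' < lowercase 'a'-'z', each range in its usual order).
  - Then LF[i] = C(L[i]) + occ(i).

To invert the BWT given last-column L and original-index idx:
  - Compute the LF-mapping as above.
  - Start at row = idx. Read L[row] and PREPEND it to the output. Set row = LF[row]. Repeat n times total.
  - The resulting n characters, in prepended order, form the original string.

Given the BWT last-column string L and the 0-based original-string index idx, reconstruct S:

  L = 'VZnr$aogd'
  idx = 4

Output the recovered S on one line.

LF mapping: 1 2 6 8 0 3 7 5 4
Walk LF starting at row 4, prepending L[row]:
  step 1: row=4, L[4]='$', prepend. Next row=LF[4]=0
  step 2: row=0, L[0]='V', prepend. Next row=LF[0]=1
  step 3: row=1, L[1]='Z', prepend. Next row=LF[1]=2
  step 4: row=2, L[2]='n', prepend. Next row=LF[2]=6
  step 5: row=6, L[6]='o', prepend. Next row=LF[6]=7
  step 6: row=7, L[7]='g', prepend. Next row=LF[7]=5
  step 7: row=5, L[5]='a', prepend. Next row=LF[5]=3
  step 8: row=3, L[3]='r', prepend. Next row=LF[3]=8
  step 9: row=8, L[8]='d', prepend. Next row=LF[8]=4
Reversed output: dragonZV$

Answer: dragonZV$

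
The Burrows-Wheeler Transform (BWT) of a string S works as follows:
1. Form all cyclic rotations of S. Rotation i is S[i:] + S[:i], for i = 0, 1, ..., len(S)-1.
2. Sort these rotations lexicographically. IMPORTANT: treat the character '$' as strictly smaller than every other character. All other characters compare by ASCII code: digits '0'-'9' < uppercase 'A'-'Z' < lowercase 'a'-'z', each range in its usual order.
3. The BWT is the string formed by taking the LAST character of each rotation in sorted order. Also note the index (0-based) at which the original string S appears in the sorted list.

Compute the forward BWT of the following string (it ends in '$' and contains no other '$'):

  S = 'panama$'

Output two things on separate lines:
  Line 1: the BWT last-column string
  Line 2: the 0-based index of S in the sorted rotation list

All 7 rotations (rotation i = S[i:]+S[:i]):
  rot[0] = panama$
  rot[1] = anama$p
  rot[2] = nama$pa
  rot[3] = ama$pan
  rot[4] = ma$pana
  rot[5] = a$panam
  rot[6] = $panama
Sorted (with $ < everything):
  sorted[0] = $panama  (last char: 'a')
  sorted[1] = a$panam  (last char: 'm')
  sorted[2] = ama$pan  (last char: 'n')
  sorted[3] = anama$p  (last char: 'p')
  sorted[4] = ma$pana  (last char: 'a')
  sorted[5] = nama$pa  (last char: 'a')
  sorted[6] = panama$  (last char: '$')
Last column: amnpaa$
Original string S is at sorted index 6

Answer: amnpaa$
6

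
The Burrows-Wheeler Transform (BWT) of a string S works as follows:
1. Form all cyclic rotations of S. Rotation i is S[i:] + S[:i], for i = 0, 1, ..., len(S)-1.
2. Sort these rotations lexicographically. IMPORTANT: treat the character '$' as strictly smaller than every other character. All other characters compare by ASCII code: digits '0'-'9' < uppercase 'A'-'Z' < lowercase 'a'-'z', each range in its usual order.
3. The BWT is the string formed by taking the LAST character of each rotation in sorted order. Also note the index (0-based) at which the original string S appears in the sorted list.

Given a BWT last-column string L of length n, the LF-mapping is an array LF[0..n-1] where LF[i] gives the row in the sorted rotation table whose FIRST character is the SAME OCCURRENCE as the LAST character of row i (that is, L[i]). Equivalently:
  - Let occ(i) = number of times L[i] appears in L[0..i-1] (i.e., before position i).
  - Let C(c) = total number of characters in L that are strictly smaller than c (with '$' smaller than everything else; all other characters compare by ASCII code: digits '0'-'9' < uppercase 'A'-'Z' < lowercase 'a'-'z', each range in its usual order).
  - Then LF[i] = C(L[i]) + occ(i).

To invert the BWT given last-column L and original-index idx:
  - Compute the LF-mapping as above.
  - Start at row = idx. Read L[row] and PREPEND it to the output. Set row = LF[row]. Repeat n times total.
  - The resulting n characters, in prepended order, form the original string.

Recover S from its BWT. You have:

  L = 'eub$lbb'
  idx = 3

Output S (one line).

Answer: bubble$

Derivation:
LF mapping: 4 6 1 0 5 2 3
Walk LF starting at row 3, prepending L[row]:
  step 1: row=3, L[3]='$', prepend. Next row=LF[3]=0
  step 2: row=0, L[0]='e', prepend. Next row=LF[0]=4
  step 3: row=4, L[4]='l', prepend. Next row=LF[4]=5
  step 4: row=5, L[5]='b', prepend. Next row=LF[5]=2
  step 5: row=2, L[2]='b', prepend. Next row=LF[2]=1
  step 6: row=1, L[1]='u', prepend. Next row=LF[1]=6
  step 7: row=6, L[6]='b', prepend. Next row=LF[6]=3
Reversed output: bubble$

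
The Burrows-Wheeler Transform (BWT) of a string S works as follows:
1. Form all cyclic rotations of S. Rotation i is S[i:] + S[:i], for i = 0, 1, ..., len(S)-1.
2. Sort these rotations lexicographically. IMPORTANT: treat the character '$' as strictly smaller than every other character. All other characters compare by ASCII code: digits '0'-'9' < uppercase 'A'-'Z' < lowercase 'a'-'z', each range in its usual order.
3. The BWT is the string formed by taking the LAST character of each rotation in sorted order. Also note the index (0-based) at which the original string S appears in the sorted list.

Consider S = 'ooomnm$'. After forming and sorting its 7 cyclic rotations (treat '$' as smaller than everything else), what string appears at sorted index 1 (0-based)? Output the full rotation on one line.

Answer: m$ooomn

Derivation:
All 7 rotations (rotation i = S[i:]+S[:i]):
  rot[0] = ooomnm$
  rot[1] = oomnm$o
  rot[2] = omnm$oo
  rot[3] = mnm$ooo
  rot[4] = nm$ooom
  rot[5] = m$ooomn
  rot[6] = $ooomnm
Sorted (with $ < everything):
  sorted[0] = $ooomnm
  sorted[1] = m$ooomn
  sorted[2] = mnm$ooo
  sorted[3] = nm$ooom
  sorted[4] = omnm$oo
  sorted[5] = oomnm$o
  sorted[6] = ooomnm$
sorted[1] = m$ooomn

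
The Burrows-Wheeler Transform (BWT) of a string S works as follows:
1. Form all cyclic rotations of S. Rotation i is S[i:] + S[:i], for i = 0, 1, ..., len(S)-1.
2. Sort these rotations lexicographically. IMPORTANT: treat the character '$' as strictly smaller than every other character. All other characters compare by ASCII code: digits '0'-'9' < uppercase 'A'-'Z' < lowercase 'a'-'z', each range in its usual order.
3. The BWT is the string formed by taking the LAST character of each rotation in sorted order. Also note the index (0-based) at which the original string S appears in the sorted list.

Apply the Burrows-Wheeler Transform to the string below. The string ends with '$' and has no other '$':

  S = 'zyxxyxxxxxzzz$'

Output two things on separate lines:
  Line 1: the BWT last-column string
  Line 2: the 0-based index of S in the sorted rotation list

Answer: zyxxyxxxxzz$zx
11

Derivation:
All 14 rotations (rotation i = S[i:]+S[:i]):
  rot[0] = zyxxyxxxxxzzz$
  rot[1] = yxxyxxxxxzzz$z
  rot[2] = xxyxxxxxzzz$zy
  rot[3] = xyxxxxxzzz$zyx
  rot[4] = yxxxxxzzz$zyxx
  rot[5] = xxxxxzzz$zyxxy
  rot[6] = xxxxzzz$zyxxyx
  rot[7] = xxxzzz$zyxxyxx
  rot[8] = xxzzz$zyxxyxxx
  rot[9] = xzzz$zyxxyxxxx
  rot[10] = zzz$zyxxyxxxxx
  rot[11] = zz$zyxxyxxxxxz
  rot[12] = z$zyxxyxxxxxzz
  rot[13] = $zyxxyxxxxxzzz
Sorted (with $ < everything):
  sorted[0] = $zyxxyxxxxxzzz  (last char: 'z')
  sorted[1] = xxxxxzzz$zyxxy  (last char: 'y')
  sorted[2] = xxxxzzz$zyxxyx  (last char: 'x')
  sorted[3] = xxxzzz$zyxxyxx  (last char: 'x')
  sorted[4] = xxyxxxxxzzz$zy  (last char: 'y')
  sorted[5] = xxzzz$zyxxyxxx  (last char: 'x')
  sorted[6] = xyxxxxxzzz$zyx  (last char: 'x')
  sorted[7] = xzzz$zyxxyxxxx  (last char: 'x')
  sorted[8] = yxxxxxzzz$zyxx  (last char: 'x')
  sorted[9] = yxxyxxxxxzzz$z  (last char: 'z')
  sorted[10] = z$zyxxyxxxxxzz  (last char: 'z')
  sorted[11] = zyxxyxxxxxzzz$  (last char: '$')
  sorted[12] = zz$zyxxyxxxxxz  (last char: 'z')
  sorted[13] = zzz$zyxxyxxxxx  (last char: 'x')
Last column: zyxxyxxxxzz$zx
Original string S is at sorted index 11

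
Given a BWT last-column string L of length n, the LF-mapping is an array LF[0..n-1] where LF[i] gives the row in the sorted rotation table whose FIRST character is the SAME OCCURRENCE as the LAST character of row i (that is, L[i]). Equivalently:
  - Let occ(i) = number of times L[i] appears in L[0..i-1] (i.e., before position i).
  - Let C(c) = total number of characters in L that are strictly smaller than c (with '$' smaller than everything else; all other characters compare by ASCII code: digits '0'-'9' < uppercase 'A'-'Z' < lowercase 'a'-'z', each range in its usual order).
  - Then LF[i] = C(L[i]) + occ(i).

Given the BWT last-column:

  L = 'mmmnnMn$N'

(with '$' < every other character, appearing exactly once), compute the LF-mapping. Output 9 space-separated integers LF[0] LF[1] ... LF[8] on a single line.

Answer: 3 4 5 6 7 1 8 0 2

Derivation:
Char counts: '$':1, 'M':1, 'N':1, 'm':3, 'n':3
C (first-col start): C('$')=0, C('M')=1, C('N')=2, C('m')=3, C('n')=6
L[0]='m': occ=0, LF[0]=C('m')+0=3+0=3
L[1]='m': occ=1, LF[1]=C('m')+1=3+1=4
L[2]='m': occ=2, LF[2]=C('m')+2=3+2=5
L[3]='n': occ=0, LF[3]=C('n')+0=6+0=6
L[4]='n': occ=1, LF[4]=C('n')+1=6+1=7
L[5]='M': occ=0, LF[5]=C('M')+0=1+0=1
L[6]='n': occ=2, LF[6]=C('n')+2=6+2=8
L[7]='$': occ=0, LF[7]=C('$')+0=0+0=0
L[8]='N': occ=0, LF[8]=C('N')+0=2+0=2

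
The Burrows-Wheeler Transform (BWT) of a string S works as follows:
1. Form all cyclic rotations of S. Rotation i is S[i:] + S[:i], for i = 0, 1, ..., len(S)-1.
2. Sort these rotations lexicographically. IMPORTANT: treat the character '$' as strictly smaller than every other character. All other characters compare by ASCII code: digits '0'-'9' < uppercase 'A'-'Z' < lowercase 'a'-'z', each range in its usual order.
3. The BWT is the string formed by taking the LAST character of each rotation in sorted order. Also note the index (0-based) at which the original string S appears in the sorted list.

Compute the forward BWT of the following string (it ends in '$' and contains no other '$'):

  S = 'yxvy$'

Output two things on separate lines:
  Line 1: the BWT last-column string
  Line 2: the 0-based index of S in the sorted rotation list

All 5 rotations (rotation i = S[i:]+S[:i]):
  rot[0] = yxvy$
  rot[1] = xvy$y
  rot[2] = vy$yx
  rot[3] = y$yxv
  rot[4] = $yxvy
Sorted (with $ < everything):
  sorted[0] = $yxvy  (last char: 'y')
  sorted[1] = vy$yx  (last char: 'x')
  sorted[2] = xvy$y  (last char: 'y')
  sorted[3] = y$yxv  (last char: 'v')
  sorted[4] = yxvy$  (last char: '$')
Last column: yxyv$
Original string S is at sorted index 4

Answer: yxyv$
4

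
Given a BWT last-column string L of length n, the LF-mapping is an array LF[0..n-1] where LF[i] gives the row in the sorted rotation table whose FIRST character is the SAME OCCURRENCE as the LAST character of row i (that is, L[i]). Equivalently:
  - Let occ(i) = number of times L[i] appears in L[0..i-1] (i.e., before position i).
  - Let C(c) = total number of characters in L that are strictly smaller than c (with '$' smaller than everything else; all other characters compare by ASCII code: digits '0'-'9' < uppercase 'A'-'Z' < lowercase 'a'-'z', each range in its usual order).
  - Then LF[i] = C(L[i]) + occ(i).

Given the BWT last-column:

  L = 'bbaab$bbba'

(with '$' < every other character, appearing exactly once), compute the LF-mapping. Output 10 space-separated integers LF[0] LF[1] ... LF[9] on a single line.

Char counts: '$':1, 'a':3, 'b':6
C (first-col start): C('$')=0, C('a')=1, C('b')=4
L[0]='b': occ=0, LF[0]=C('b')+0=4+0=4
L[1]='b': occ=1, LF[1]=C('b')+1=4+1=5
L[2]='a': occ=0, LF[2]=C('a')+0=1+0=1
L[3]='a': occ=1, LF[3]=C('a')+1=1+1=2
L[4]='b': occ=2, LF[4]=C('b')+2=4+2=6
L[5]='$': occ=0, LF[5]=C('$')+0=0+0=0
L[6]='b': occ=3, LF[6]=C('b')+3=4+3=7
L[7]='b': occ=4, LF[7]=C('b')+4=4+4=8
L[8]='b': occ=5, LF[8]=C('b')+5=4+5=9
L[9]='a': occ=2, LF[9]=C('a')+2=1+2=3

Answer: 4 5 1 2 6 0 7 8 9 3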